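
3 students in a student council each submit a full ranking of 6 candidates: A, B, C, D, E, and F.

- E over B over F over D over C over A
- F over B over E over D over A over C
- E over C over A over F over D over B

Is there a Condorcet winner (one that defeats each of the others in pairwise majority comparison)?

Head-to-head results (3 voters total):
A vs B: B wins 2–1.
A vs C: C wins 2–1.
A vs D: D wins 2–1.
A vs E: E wins 3–0.
A vs F: F wins 2–1.
B vs C: B wins 2–1.
B vs D: B wins 2–1.
B vs E: E wins 2–1.
B vs F: F wins 2–1.
C vs D: D wins 2–1.
C vs E: E wins 3–0.
C vs F: F wins 2–1.
D vs E: E wins 3–0.
D vs F: F wins 3–0.
E vs F: E wins 2–1.
E beats each rival — A (3–0), B (2–1), C (3–0), D (3–0), F (2–1) — so E is the Condorcet winner.

Yes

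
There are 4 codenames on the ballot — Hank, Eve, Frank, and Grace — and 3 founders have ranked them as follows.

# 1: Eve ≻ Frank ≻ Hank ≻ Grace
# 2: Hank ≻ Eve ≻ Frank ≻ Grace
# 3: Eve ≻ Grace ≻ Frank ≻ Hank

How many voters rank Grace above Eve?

0

Ballots ranking Grace above Eve: 0.
Ballots ranking Eve above Grace: 3.
So 0 of 3 voters prefer Grace to Eve.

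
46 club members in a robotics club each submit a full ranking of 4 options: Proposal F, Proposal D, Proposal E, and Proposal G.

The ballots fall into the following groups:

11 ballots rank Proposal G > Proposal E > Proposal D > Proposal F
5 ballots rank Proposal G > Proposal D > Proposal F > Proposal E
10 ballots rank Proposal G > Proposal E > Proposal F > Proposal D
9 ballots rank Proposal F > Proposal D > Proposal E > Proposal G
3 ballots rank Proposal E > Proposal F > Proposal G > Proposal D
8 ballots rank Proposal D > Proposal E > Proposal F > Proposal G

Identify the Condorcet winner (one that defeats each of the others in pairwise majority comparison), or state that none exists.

Head-to-head results (46 voters total):
Proposal F vs Proposal D: Proposal D wins 24–22.
Proposal F vs Proposal E: Proposal E wins 32–14.
Proposal F vs Proposal G: Proposal G wins 26–20.
Proposal D vs Proposal E: Proposal E wins 24–22.
Proposal D vs Proposal G: Proposal G wins 29–17.
Proposal E vs Proposal G: Proposal G wins 26–20.
Proposal G beats each rival — Proposal F (26–20), Proposal D (29–17), Proposal E (26–20) — so Proposal G is the Condorcet winner.

Proposal G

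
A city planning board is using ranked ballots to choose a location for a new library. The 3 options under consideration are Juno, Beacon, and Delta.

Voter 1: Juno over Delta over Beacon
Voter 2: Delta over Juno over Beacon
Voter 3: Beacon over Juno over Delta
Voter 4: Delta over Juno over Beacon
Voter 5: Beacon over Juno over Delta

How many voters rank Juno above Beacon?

3

Ballots ranking Juno above Beacon: 3.
Ballots ranking Beacon above Juno: 2.
So 3 of 5 voters prefer Juno to Beacon.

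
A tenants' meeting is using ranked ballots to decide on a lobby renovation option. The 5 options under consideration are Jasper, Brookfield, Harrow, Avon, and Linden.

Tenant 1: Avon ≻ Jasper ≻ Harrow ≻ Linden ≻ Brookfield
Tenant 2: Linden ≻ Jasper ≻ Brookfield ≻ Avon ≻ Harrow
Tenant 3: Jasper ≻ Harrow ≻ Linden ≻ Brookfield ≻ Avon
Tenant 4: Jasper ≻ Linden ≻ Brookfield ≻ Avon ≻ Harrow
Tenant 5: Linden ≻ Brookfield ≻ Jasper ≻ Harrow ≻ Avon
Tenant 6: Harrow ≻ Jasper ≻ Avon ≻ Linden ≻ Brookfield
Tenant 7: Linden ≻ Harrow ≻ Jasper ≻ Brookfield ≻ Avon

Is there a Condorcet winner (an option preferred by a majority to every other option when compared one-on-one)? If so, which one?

Jasper

Head-to-head results (7 voters total):
Jasper vs Brookfield: Jasper wins 6–1.
Jasper vs Harrow: Jasper wins 5–2.
Jasper vs Avon: Jasper wins 6–1.
Jasper vs Linden: Jasper wins 4–3.
Brookfield vs Harrow: Harrow wins 4–3.
Brookfield vs Avon: Brookfield wins 5–2.
Brookfield vs Linden: Linden wins 7–0.
Harrow vs Avon: Harrow wins 4–3.
Harrow vs Linden: Linden wins 4–3.
Avon vs Linden: Linden wins 5–2.
Jasper beats each rival — Brookfield (6–1), Harrow (5–2), Avon (6–1), Linden (4–3) — so Jasper is the Condorcet winner.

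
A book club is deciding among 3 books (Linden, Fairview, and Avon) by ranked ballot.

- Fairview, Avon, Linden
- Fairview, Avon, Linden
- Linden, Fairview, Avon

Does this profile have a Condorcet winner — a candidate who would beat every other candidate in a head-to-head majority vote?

Head-to-head results (3 voters total):
Linden vs Fairview: Fairview wins 2–1.
Linden vs Avon: Avon wins 2–1.
Fairview vs Avon: Fairview wins 3–0.
Fairview beats each rival — Linden (2–1), Avon (3–0) — so Fairview is the Condorcet winner.

Yes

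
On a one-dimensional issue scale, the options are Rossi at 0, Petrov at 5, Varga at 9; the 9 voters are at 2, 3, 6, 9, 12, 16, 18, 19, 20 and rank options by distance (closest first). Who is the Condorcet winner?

With single-peaked preferences on a line, the Condorcet winner is the candidate closest to the median voter.
The median voter (position 12) is closest to Varga at 9.
Check: Varga vs Petrov — voters closer to Varga: 6 of 9.

Varga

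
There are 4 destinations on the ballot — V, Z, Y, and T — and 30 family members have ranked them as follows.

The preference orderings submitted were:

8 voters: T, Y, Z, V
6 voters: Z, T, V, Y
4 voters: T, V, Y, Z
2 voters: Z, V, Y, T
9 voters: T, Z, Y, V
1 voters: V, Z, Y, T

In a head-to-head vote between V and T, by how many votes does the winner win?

24

Ballots ranking V above T: 2+1 = 3.
Ballots ranking T above V: 8+6+4+9 = 27.
T wins 27–3, a margin of 24.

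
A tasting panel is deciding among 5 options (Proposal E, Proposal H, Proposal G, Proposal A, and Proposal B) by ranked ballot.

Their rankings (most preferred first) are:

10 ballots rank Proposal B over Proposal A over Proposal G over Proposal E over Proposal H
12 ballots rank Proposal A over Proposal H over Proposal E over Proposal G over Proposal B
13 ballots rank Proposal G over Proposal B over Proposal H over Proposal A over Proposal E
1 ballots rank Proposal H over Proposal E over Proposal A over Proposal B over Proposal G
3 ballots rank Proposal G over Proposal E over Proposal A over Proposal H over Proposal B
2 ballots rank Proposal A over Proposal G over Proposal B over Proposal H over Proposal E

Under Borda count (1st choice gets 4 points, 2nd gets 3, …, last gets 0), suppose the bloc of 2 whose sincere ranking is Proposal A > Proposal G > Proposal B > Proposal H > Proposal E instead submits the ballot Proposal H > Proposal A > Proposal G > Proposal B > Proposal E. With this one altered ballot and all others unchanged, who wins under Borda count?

Proposal A

Borda totals with the altered ballot: Proposal E 46, Proposal H 77, Proposal G 100, Proposal A 105, Proposal B 82.
The winner is unchanged: still Proposal A.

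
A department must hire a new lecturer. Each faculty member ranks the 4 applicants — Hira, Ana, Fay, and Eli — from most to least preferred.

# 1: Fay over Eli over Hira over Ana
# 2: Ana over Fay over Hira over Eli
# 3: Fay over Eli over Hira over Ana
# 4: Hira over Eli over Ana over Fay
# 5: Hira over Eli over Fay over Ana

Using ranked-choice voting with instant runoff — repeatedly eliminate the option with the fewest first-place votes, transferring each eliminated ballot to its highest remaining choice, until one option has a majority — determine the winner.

Fay

Round 1: Hira 2, Fay 2, Ana 1, Eli 0. Eli has the fewest and is eliminated.
Round 2: Hira 2, Fay 2, Ana 1. Ana has the fewest and is eliminated.
Round 3: Fay 3, Hira 2. Fay has a majority.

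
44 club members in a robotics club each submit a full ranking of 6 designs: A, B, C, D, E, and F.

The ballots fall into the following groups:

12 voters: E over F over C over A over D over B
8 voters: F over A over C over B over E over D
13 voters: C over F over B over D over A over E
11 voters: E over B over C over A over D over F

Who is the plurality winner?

E

First-place vote totals:
  A: 0
  B: 0
  C: 13
  D: 0
  E: 23
  F: 8
E has the most first-place votes.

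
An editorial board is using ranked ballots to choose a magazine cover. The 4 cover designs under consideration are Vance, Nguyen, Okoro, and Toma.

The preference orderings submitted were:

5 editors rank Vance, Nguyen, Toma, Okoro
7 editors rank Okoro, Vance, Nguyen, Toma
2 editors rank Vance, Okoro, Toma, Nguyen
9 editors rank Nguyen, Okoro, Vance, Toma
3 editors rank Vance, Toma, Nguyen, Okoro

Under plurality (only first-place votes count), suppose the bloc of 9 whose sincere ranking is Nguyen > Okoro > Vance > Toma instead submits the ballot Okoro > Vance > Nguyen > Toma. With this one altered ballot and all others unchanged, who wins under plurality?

Okoro

First-place totals with the altered ballot: Vance 10, Nguyen 0, Okoro 16, Toma 0.
The switch changes the winner from Vance to Okoro.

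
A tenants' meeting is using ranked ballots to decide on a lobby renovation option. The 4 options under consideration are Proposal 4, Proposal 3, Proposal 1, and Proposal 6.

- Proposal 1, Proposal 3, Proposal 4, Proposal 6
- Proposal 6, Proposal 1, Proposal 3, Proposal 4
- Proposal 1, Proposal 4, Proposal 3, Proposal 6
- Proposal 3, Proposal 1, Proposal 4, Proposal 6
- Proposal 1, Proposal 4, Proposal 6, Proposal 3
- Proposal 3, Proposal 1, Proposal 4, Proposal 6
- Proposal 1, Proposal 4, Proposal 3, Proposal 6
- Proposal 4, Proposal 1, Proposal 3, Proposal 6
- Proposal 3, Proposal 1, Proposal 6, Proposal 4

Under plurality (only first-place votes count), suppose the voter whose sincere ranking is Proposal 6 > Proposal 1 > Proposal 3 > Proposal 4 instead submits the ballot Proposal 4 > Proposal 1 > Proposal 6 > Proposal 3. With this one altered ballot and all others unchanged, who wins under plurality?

First-place totals with the altered ballot: Proposal 4 2, Proposal 3 3, Proposal 1 4, Proposal 6 0.
The winner is unchanged: still Proposal 1.

Proposal 1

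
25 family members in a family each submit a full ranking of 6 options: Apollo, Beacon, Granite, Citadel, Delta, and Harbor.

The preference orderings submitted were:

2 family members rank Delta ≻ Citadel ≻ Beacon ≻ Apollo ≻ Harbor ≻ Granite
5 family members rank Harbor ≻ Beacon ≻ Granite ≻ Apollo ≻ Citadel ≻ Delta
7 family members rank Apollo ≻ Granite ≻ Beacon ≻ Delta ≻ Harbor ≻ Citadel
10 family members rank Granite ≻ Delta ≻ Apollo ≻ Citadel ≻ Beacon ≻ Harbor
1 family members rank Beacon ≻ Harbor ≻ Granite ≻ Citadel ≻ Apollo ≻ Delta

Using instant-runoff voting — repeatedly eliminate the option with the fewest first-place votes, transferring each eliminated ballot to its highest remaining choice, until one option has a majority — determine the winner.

Granite

Round 1: Granite 10, Apollo 7, Harbor 5, Delta 2, Beacon 1, Citadel 0. Citadel has the fewest and is eliminated.
Round 2: Granite 10, Apollo 7, Harbor 5, Delta 2, Beacon 1. Beacon has the fewest and is eliminated.
Round 3: Granite 10, Apollo 7, Harbor 6, Delta 2. Delta has the fewest and is eliminated.
Round 4: Granite 10, Apollo 9, Harbor 6. Harbor has the fewest and is eliminated.
Round 5: Granite 16, Apollo 9. Granite has a majority.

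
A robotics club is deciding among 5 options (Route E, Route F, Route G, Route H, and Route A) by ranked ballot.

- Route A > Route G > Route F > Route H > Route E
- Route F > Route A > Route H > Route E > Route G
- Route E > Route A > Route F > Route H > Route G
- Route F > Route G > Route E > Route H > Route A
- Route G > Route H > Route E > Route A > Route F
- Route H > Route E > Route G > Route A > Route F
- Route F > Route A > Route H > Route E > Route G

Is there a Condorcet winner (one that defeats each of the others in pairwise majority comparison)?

Head-to-head results (7 voters total):
Route E vs Route F: Route F wins 4–3.
Route E vs Route G: Route E wins 4–3.
Route E vs Route H: Route H wins 5–2.
Route E vs Route A: Route E wins 4–3.
Route F vs Route G: Route F wins 4–3.
Route F vs Route H: Route F wins 5–2.
Route F vs Route A: Route A wins 4–3.
Route G vs Route H: Route H wins 4–3.
Route G vs Route A: Route A wins 4–3.
Route H vs Route A: Route A wins 4–3.
No candidate beats all others: Route E beats Route A beats Route F beats Route E, a majority cycle.

No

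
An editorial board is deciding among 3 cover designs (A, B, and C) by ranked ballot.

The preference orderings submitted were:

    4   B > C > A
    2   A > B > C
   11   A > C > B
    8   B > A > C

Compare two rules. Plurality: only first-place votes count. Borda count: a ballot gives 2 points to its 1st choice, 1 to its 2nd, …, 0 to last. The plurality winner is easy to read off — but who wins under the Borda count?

Plurality first-place counts: A 13, B 12, C 0 → A.
Borda totals: A 34, B 26, C 15 → A.

A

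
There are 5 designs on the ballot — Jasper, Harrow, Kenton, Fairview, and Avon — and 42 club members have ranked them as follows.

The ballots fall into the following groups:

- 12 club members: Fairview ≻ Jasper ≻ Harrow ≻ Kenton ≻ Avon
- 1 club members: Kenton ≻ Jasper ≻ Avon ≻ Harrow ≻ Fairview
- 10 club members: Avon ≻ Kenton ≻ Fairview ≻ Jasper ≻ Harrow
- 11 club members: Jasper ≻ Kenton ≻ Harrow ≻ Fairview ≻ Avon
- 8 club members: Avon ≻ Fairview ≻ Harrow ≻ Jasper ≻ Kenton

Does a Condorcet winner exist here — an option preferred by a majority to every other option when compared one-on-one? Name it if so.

Head-to-head results (42 voters total):
Jasper vs Harrow: Jasper wins 34–8.
Jasper vs Kenton: Jasper wins 31–11.
Jasper vs Fairview: Fairview wins 30–12.
Jasper vs Avon: Jasper wins 24–18.
Harrow vs Kenton: Kenton wins 22–20.
Harrow vs Fairview: Fairview wins 30–12.
Harrow vs Avon: Harrow wins 23–19.
Kenton vs Fairview: Kenton wins 22–20.
Kenton vs Avon: Kenton wins 24–18.
Fairview vs Avon: Fairview wins 23–19.
No candidate beats all others: Jasper beats Kenton beats Fairview beats Jasper, a majority cycle.

None — there is no Condorcet winner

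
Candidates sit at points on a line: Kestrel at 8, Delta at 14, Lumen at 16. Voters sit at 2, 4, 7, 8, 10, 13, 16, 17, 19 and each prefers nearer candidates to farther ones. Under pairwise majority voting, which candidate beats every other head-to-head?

With single-peaked preferences on a line, the Condorcet winner is the candidate closest to the median voter.
The median voter (position 10) is closest to Kestrel at 8.
Check: Kestrel vs Lumen — voters closer to Kestrel: 5 of 9.

Kestrel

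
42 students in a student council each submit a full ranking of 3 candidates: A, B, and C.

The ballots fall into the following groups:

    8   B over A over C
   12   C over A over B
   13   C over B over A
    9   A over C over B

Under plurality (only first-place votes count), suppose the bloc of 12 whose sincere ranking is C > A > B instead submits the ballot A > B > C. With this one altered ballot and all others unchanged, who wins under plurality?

First-place totals with the altered ballot: A 21, B 8, C 13.
The switch changes the winner from C to A.

A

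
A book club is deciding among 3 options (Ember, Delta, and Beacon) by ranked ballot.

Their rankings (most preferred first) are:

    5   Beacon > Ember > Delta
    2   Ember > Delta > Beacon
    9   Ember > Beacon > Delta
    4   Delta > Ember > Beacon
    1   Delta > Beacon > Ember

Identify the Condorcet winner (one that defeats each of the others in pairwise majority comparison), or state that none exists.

Ember

Head-to-head results (21 voters total):
Ember vs Delta: Ember wins 16–5.
Ember vs Beacon: Ember wins 15–6.
Delta vs Beacon: Beacon wins 14–7.
Ember beats each rival — Delta (16–5), Beacon (15–6) — so Ember is the Condorcet winner.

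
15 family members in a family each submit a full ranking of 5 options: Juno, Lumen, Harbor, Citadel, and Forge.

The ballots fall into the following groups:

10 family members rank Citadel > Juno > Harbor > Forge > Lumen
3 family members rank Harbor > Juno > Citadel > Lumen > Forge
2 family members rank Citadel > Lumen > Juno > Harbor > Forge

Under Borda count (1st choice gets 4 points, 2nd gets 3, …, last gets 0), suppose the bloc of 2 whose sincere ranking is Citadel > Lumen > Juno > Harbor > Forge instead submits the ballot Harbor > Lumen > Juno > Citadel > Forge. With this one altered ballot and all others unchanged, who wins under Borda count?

Citadel

Borda totals with the altered ballot: Juno 43, Lumen 9, Harbor 40, Citadel 48, Forge 10.
The winner is unchanged: still Citadel.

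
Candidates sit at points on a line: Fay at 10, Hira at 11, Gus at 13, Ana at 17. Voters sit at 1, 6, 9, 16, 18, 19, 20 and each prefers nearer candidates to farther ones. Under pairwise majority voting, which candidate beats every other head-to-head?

With single-peaked preferences on a line, the Condorcet winner is the candidate closest to the median voter.
The median voter (position 16) is closest to Ana at 17.
Check: Ana vs Hira — voters closer to Ana: 4 of 7.

Ana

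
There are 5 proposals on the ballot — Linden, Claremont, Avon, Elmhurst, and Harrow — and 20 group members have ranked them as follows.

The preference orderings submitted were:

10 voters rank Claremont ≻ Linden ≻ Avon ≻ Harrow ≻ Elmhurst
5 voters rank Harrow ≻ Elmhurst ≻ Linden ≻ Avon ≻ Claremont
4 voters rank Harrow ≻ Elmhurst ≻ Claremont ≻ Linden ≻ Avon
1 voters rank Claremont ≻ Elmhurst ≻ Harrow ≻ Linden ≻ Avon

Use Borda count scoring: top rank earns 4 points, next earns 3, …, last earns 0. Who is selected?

Claremont

Borda scores:
  Linden: 10·3 + 5·2 + 4·1 + 1 = 45
  Claremont: 10·4 + 5·0 + 4·2 + 4 = 52
  Avon: 10·2 + 5·1 + 4·0 + 0 = 25
  Elmhurst: 10·0 + 5·3 + 4·3 + 3 = 30
  Harrow: 10·1 + 5·4 + 4·4 + 2 = 48
Claremont has the highest total.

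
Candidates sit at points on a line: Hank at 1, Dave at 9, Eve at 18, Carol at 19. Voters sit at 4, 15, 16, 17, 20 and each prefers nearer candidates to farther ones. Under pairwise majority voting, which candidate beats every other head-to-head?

Eve

With single-peaked preferences on a line, the Condorcet winner is the candidate closest to the median voter.
The median voter (position 16) is closest to Eve at 18.
Check: Eve vs Carol — voters closer to Eve: 4 of 5.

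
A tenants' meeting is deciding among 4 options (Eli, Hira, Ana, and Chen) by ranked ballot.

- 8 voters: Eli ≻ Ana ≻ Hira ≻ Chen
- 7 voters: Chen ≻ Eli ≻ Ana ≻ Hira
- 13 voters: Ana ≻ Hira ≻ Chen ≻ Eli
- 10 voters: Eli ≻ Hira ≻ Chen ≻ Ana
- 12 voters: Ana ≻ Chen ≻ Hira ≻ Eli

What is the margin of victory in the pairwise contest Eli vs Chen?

Ballots ranking Eli above Chen: 8+10 = 18.
Ballots ranking Chen above Eli: 7+13+12 = 32.
Chen wins 32–18, a margin of 14.

14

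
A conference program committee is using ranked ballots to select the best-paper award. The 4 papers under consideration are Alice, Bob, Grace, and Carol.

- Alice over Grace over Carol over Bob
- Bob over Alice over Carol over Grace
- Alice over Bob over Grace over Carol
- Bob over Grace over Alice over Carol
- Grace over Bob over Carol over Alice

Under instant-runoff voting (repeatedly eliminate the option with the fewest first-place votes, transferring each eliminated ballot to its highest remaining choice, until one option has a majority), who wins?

Bob

Round 1: Alice 2, Bob 2, Grace 1, Carol 0. Carol has the fewest and is eliminated.
Round 2: Alice 2, Bob 2, Grace 1. Grace has the fewest and is eliminated.
Round 3: Bob 3, Alice 2. Bob has a majority.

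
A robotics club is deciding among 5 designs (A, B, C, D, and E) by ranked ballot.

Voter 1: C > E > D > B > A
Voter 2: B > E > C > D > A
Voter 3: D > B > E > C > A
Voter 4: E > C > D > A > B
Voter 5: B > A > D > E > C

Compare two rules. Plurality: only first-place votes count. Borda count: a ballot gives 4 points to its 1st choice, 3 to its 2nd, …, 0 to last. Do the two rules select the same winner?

Plurality first-place counts: A 0, B 2, C 1, D 1, E 1 → B.
Borda totals: A 4, B 12, C 10, D 11, E 13 → E.
The two rules disagree: plurality picks B, Borda picks E.

No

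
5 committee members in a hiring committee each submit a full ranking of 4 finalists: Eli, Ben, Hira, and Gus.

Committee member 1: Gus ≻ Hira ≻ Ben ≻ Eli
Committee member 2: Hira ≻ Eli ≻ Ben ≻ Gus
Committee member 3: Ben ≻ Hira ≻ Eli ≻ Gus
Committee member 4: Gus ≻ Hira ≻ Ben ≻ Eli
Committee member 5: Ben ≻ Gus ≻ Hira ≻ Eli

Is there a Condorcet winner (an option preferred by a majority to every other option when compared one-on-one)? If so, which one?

Head-to-head results (5 voters total):
Eli vs Ben: Ben wins 4–1.
Eli vs Hira: Hira wins 5–0.
Eli vs Gus: Gus wins 3–2.
Ben vs Hira: Hira wins 3–2.
Ben vs Gus: Ben wins 3–2.
Hira vs Gus: Gus wins 3–2.
No candidate beats all others: Ben beats Gus beats Hira beats Ben, a majority cycle.

There is no Condorcet winner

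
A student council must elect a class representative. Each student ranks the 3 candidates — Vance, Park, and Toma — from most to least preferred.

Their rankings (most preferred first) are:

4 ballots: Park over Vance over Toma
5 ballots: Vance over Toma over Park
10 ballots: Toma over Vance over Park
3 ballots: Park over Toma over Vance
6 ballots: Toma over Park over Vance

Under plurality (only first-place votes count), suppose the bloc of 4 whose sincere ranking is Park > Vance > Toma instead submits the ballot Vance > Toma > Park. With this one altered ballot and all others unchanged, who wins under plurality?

Toma

First-place totals with the altered ballot: Vance 9, Park 3, Toma 16.
The winner is unchanged: still Toma.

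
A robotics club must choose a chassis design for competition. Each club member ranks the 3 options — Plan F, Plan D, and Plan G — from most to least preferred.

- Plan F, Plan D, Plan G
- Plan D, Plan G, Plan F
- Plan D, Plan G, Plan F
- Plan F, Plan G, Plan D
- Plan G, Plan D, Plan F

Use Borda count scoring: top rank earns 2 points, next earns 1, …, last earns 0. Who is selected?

Plan D

Borda scores:
  Plan F: 2 + 0 + 0 + 2 + 0 = 4
  Plan D: 1 + 2 + 2 + 0 + 1 = 6
  Plan G: 0 + 1 + 1 + 1 + 2 = 5
Plan D has the highest total.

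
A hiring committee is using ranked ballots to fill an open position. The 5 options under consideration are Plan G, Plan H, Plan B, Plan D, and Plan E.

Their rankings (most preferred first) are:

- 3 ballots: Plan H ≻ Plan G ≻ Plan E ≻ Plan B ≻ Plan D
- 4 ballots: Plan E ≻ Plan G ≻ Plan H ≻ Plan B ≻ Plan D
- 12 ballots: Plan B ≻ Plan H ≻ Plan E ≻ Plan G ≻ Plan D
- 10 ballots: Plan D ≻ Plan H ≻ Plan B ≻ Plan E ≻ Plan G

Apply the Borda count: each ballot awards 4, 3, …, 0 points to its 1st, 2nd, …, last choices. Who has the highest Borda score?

Borda scores:
  Plan G: 3·3 + 4·3 + 12·1 + 10·0 = 33
  Plan H: 3·4 + 4·2 + 12·3 + 10·3 = 86
  Plan B: 3·1 + 4·1 + 12·4 + 10·2 = 75
  Plan D: 3·0 + 4·0 + 12·0 + 10·4 = 40
  Plan E: 3·2 + 4·4 + 12·2 + 10·1 = 56
Plan H has the highest total.

Plan H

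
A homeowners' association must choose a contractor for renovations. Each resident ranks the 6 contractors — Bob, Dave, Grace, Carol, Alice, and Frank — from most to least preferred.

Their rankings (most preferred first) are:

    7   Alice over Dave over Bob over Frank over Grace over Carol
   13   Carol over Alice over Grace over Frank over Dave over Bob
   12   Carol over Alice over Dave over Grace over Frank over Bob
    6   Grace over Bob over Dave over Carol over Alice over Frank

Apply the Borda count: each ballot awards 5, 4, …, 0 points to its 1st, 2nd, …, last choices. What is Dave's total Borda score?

Borda scores:
  Bob: 7·3 + 13·0 + 12·0 + 6·4 = 45
  Dave: 7·4 + 13·1 + 12·3 + 6·3 = 95
  Grace: 7·1 + 13·3 + 12·2 + 6·5 = 100
  Carol: 7·0 + 13·5 + 12·5 + 6·2 = 137
  Alice: 7·5 + 13·4 + 12·4 + 6·1 = 141
  Frank: 7·2 + 13·2 + 12·1 + 6·0 = 52

95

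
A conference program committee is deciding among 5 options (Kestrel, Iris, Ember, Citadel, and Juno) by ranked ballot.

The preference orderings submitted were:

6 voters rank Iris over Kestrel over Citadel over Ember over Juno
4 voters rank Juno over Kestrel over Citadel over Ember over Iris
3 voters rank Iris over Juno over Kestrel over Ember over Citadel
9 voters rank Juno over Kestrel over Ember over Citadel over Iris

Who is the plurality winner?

First-place vote totals:
  Kestrel: 0
  Iris: 9
  Ember: 0
  Citadel: 0
  Juno: 13
Juno has the most first-place votes.

Juno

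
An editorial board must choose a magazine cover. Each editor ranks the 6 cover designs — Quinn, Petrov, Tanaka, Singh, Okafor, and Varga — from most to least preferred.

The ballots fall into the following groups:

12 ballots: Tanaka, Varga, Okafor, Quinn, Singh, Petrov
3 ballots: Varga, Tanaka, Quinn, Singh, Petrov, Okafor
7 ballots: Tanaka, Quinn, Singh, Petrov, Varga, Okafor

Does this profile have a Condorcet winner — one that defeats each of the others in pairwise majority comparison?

Yes

Head-to-head results (22 voters total):
Quinn vs Petrov: Quinn wins 22–0.
Quinn vs Tanaka: Tanaka wins 22–0.
Quinn vs Singh: Quinn wins 22–0.
Quinn vs Okafor: Okafor wins 12–10.
Quinn vs Varga: Varga wins 15–7.
Petrov vs Tanaka: Tanaka wins 22–0.
Petrov vs Singh: Singh wins 22–0.
Petrov vs Okafor: Okafor wins 12–10.
Petrov vs Varga: Varga wins 15–7.
Tanaka vs Singh: Tanaka wins 22–0.
Tanaka vs Okafor: Tanaka wins 22–0.
Tanaka vs Varga: Tanaka wins 19–3.
Singh vs Okafor: Okafor wins 12–10.
Singh vs Varga: Varga wins 15–7.
Okafor vs Varga: Varga wins 22–0.
Tanaka beats each rival — Quinn (22–0), Petrov (22–0), Singh (22–0), Okafor (22–0), Varga (19–3) — so Tanaka is the Condorcet winner.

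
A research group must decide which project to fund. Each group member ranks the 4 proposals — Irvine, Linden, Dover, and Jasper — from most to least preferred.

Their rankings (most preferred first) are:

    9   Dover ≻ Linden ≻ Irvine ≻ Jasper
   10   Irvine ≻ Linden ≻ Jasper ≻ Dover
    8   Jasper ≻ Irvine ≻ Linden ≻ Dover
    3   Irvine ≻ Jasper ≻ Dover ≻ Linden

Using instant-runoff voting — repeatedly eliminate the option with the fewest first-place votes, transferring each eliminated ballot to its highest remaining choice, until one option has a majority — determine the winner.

Irvine

Round 1: Irvine 13, Dover 9, Jasper 8, Linden 0. Linden has the fewest and is eliminated.
Round 2: Irvine 13, Dover 9, Jasper 8. Jasper has the fewest and is eliminated.
Round 3: Irvine 21, Dover 9. Irvine has a majority.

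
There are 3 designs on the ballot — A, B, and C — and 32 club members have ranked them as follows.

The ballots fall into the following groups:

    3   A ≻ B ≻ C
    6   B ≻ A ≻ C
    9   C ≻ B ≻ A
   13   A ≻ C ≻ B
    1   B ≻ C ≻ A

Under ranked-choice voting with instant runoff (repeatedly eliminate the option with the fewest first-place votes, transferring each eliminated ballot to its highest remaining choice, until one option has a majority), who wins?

A

Round 1: A 16, C 9, B 7. B has the fewest and is eliminated.
Round 2: A 22, C 10. A has a majority.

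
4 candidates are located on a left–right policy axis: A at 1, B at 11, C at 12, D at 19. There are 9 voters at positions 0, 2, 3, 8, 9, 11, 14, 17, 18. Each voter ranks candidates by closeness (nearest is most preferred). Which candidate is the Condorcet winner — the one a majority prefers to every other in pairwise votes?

B

With single-peaked preferences on a line, the Condorcet winner is the candidate closest to the median voter.
The median voter (position 9) is closest to B at 11.
Check: B vs C — voters closer to B: 6 of 9.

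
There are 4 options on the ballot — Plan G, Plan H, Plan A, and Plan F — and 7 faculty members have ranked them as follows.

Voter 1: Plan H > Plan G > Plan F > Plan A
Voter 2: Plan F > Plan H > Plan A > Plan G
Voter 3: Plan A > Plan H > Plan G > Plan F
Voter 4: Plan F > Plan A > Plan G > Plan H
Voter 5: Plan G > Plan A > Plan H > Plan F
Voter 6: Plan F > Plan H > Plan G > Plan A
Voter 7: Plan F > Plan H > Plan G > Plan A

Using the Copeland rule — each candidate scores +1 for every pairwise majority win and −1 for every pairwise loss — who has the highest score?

Plan F

Pairwise results:
  Plan G vs Plan H: Plan H wins 5–2.
  Plan G vs Plan A: Plan G wins 4–3.
  Plan G vs Plan F: Plan F wins 4–3.
  Plan H vs Plan A: Plan H wins 4–3.
  Plan H vs Plan F: Plan F wins 4–3.
  Plan A vs Plan F: Plan F wins 5–2.
Copeland scores (wins − losses):
  Plan G: 1 − 2 = -1
  Plan H: 2 − 1 = 1
  Plan A: 0 − 3 = -3
  Plan F: 3 − 0 = 3
Plan F has the best Copeland score.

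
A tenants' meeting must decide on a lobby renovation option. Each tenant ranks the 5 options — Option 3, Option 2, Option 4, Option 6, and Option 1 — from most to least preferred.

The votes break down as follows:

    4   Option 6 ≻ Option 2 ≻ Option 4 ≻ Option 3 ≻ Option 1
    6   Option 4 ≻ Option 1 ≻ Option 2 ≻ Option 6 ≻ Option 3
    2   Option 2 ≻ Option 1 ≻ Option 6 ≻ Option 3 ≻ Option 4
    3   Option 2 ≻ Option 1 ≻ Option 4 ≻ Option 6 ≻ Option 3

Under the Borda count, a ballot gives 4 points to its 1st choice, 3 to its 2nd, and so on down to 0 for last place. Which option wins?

Option 2

Borda scores:
  Option 3: 4·1 + 6·0 + 2·1 + 3·0 = 6
  Option 2: 4·3 + 6·2 + 2·4 + 3·4 = 44
  Option 4: 4·2 + 6·4 + 2·0 + 3·2 = 38
  Option 6: 4·4 + 6·1 + 2·2 + 3·1 = 29
  Option 1: 4·0 + 6·3 + 2·3 + 3·3 = 33
Option 2 has the highest total.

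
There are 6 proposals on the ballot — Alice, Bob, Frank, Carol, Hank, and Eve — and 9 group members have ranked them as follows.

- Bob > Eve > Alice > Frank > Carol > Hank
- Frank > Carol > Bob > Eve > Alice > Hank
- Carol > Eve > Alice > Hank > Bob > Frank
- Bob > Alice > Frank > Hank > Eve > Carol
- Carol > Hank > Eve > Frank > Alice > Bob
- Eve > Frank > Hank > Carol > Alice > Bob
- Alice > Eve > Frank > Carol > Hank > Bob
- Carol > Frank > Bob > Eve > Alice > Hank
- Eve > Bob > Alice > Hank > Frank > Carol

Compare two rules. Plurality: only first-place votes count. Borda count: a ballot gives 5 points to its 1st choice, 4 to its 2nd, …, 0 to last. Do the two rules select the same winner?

Plurality first-place counts: Alice 1, Bob 2, Frank 1, Carol 3, Hank 0, Eve 2 → Carol.
Borda totals: Alice 22, Bob 21, Frank 24, Carol 24, Hank 14, Eve 30 → Eve.
The two rules disagree: plurality picks Carol, Borda picks Eve.

No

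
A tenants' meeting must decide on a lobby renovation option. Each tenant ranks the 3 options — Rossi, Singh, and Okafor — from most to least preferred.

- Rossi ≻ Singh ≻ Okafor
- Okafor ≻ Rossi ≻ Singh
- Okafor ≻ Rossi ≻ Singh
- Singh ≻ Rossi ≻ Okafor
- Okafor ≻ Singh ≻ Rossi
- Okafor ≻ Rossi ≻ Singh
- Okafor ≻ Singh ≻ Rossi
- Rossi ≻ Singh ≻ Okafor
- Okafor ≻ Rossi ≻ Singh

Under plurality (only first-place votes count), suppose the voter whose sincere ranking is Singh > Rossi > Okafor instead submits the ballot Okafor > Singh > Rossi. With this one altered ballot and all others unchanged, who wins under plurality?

First-place totals with the altered ballot: Rossi 2, Singh 0, Okafor 7.
The winner is unchanged: still Okafor.

Okafor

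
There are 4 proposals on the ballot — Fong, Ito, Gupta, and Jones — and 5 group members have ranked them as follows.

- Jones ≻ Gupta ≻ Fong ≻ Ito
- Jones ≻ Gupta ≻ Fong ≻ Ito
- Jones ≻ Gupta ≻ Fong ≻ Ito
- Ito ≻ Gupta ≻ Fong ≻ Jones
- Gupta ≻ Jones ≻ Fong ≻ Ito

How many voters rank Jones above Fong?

4

Ballots ranking Jones above Fong: 4.
Ballots ranking Fong above Jones: 1.
So 4 of 5 voters prefer Jones to Fong.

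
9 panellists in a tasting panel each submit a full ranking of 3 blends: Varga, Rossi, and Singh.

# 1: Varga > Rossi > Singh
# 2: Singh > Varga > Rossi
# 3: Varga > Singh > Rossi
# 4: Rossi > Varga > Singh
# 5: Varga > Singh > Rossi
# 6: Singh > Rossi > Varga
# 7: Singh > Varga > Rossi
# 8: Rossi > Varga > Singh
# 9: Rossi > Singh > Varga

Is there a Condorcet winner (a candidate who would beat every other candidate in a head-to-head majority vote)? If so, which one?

Head-to-head results (9 voters total):
Varga vs Rossi: Varga wins 5–4.
Varga vs Singh: Varga wins 5–4.
Rossi vs Singh: Singh wins 5–4.
Varga beats each rival — Rossi (5–4), Singh (5–4) — so Varga is the Condorcet winner.

Varga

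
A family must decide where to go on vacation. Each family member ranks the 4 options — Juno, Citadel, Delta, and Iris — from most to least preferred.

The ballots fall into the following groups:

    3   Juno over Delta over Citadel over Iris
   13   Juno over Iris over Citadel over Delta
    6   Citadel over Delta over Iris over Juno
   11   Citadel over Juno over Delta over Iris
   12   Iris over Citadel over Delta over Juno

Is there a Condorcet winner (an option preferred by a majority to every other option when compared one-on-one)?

Head-to-head results (45 voters total):
Juno vs Citadel: Citadel wins 29–16.
Juno vs Delta: Juno wins 27–18.
Juno vs Iris: Juno wins 27–18.
Citadel vs Delta: Citadel wins 42–3.
Citadel vs Iris: Iris wins 25–20.
Delta vs Iris: Iris wins 25–20.
No candidate beats all others: Juno beats Iris beats Citadel beats Juno, a majority cycle.

No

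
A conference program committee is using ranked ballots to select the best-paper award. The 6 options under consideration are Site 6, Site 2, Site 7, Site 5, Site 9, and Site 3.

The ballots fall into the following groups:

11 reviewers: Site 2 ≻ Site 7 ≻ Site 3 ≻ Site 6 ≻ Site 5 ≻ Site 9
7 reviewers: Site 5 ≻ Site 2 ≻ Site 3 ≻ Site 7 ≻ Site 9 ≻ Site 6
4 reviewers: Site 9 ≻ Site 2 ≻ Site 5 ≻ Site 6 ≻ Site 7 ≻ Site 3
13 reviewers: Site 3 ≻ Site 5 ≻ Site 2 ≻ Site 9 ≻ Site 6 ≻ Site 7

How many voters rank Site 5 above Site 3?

11

Ballots ranking Site 5 above Site 3: 7+4 = 11.
Ballots ranking Site 3 above Site 5: 11+13 = 24.
So 11 of 35 voters prefer Site 5 to Site 3.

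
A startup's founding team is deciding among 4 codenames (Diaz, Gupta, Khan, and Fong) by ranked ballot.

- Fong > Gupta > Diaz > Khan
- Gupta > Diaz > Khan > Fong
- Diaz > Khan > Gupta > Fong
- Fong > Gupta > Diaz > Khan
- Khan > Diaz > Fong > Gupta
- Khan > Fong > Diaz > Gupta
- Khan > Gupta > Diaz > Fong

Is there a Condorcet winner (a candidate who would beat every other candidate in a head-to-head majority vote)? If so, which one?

Head-to-head results (7 voters total):
Diaz vs Gupta: Gupta wins 4–3.
Diaz vs Khan: Diaz wins 4–3.
Diaz vs Fong: Diaz wins 4–3.
Gupta vs Khan: Khan wins 4–3.
Gupta vs Fong: Fong wins 4–3.
Khan vs Fong: Khan wins 5–2.
No candidate beats all others: Diaz beats Khan beats Gupta beats Diaz, a majority cycle.

There is no Condorcet winner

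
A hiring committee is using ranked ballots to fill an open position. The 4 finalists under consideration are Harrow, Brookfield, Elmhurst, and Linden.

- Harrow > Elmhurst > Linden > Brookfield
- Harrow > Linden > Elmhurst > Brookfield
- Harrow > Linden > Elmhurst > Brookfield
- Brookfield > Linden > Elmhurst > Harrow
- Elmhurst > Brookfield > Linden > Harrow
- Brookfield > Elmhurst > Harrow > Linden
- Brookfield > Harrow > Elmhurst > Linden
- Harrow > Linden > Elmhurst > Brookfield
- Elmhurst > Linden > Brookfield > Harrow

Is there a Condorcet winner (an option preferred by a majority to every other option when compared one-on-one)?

No

Head-to-head results (9 voters total):
Harrow vs Brookfield: Brookfield wins 5–4.
Harrow vs Elmhurst: Harrow wins 5–4.
Harrow vs Linden: Harrow wins 6–3.
Brookfield vs Elmhurst: Elmhurst wins 6–3.
Brookfield vs Linden: Linden wins 5–4.
Elmhurst vs Linden: Elmhurst wins 5–4.
No candidate beats all others: Harrow beats Elmhurst beats Brookfield beats Harrow, a majority cycle.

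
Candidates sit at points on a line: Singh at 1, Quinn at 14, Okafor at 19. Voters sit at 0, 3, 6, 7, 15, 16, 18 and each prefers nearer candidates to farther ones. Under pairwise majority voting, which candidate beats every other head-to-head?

With single-peaked preferences on a line, the Condorcet winner is the candidate closest to the median voter.
The median voter (position 7) is closest to Singh at 1.
Check: Singh vs Quinn — voters closer to Singh: 4 of 7.

Singh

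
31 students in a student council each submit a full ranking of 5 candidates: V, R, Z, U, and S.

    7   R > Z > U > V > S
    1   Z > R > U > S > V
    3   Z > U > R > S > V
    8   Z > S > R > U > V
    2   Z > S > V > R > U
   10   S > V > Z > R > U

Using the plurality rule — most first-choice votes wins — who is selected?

First-place vote totals:
  V: 0
  R: 7
  Z: 14
  U: 0
  S: 10
Z has the most first-place votes.

Z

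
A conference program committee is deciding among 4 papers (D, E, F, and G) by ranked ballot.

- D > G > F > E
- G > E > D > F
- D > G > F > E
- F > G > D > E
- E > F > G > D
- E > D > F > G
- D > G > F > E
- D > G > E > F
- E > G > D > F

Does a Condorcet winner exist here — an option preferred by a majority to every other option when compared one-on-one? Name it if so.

Head-to-head results (9 voters total):
D vs E: D wins 5–4.
D vs F: D wins 7–2.
D vs G: D wins 5–4.
E vs F: E wins 5–4.
E vs G: G wins 6–3.
F vs G: G wins 6–3.
D beats each rival — E (5–4), F (7–2), G (5–4) — so D is the Condorcet winner.

D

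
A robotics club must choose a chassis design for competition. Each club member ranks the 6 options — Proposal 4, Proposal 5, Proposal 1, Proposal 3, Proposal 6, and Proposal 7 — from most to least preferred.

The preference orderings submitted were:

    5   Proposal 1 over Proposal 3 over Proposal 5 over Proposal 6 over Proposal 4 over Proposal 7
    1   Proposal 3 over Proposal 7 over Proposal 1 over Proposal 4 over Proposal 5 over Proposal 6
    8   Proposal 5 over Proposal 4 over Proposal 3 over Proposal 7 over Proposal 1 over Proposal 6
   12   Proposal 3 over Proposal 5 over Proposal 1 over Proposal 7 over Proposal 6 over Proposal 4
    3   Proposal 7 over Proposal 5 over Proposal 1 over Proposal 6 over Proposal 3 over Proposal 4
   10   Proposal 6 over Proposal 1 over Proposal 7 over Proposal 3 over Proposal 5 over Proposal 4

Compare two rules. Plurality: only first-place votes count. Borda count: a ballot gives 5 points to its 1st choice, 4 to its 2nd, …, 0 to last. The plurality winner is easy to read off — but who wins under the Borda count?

Plurality first-place counts: Proposal 4 0, Proposal 5 8, Proposal 1 5, Proposal 3 13, Proposal 6 10, Proposal 7 3 → Proposal 3.
Borda totals: Proposal 4 39, Proposal 5 126, Proposal 1 121, Proposal 3 132, Proposal 6 78, Proposal 7 89 → Proposal 3.

Proposal 3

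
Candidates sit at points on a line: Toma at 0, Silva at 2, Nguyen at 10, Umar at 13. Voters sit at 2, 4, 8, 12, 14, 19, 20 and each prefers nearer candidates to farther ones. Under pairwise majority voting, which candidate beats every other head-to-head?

With single-peaked preferences on a line, the Condorcet winner is the candidate closest to the median voter.
The median voter (position 12) is closest to Umar at 13.
Check: Umar vs Silva — voters closer to Umar: 5 of 7.

Umar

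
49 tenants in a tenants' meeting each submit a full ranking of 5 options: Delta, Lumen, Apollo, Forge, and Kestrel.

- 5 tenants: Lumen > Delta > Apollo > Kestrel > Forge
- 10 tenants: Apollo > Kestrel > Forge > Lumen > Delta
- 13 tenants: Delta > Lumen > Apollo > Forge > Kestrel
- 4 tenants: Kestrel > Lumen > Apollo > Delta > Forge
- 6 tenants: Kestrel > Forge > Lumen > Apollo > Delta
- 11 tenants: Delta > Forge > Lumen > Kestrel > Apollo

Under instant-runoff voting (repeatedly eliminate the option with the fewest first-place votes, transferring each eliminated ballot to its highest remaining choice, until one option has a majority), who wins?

Delta

Round 1: Delta 24, Apollo 10, Kestrel 10, Lumen 5, Forge 0. Forge has the fewest and is eliminated.
Round 2: Delta 24, Apollo 10, Kestrel 10, Lumen 5. Lumen has the fewest and is eliminated.
Round 3: Delta 29, Apollo 10, Kestrel 10. Delta has a majority.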